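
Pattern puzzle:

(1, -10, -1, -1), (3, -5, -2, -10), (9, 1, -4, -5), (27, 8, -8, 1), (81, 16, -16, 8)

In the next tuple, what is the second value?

25

Second value: differences are 5, 6, 7, … (increasing by 1 each time); -10, -5, 1, 8, 16 → 25.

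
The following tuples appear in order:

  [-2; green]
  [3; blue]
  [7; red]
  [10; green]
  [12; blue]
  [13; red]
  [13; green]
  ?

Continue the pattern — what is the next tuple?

[12; blue]

First coordinate: differences are 5, 4, 3, … (decreasing by 1 each time); -2, 3, 7, 10, 12, 13, 13 → 12.
Colour goes green, blue, red, green, blue, red, green → blue (repeats green → blue → red).
Combining the parts gives [12; blue].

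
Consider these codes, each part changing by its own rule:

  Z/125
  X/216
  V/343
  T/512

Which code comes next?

Letter — letters move back 2 places in the alphabet: Z, X, V, T → R.
Second component: 125, 216, 343, 512 → 729 (perfect cubes: 5³, 6³, 7³, …).
Putting it together: R/729.

R/729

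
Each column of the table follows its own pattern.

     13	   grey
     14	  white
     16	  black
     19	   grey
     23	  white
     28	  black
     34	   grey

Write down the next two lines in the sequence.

First component: 13, 14, 16, 19, 23, 28, 34 → 41 → 49 (differences are 1, 2, 3, … (increasing by 1 each time)).
Shade: repeats grey → white → black; grey, white, black, grey, white, black, grey → white → black.
Putting the parts together: 41  white and then 49  black.

41  white; 49  black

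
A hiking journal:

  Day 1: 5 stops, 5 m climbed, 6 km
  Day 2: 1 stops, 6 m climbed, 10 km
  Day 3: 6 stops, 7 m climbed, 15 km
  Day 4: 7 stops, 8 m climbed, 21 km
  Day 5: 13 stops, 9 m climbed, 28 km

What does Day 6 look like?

Stops goes 5, 1, 6, 7, 13 → 20 (each term is the sum of the two before it).
M climbed: +1 each step, so 5, 6, 7, 8, 9 → 10.
Km: differences are 4, 5, 6, … (increasing by 1 each time), so 6, 10, 15, 21, 28 → 36.
Combining the parts gives 20 stops, 10 m climbed, 36 km.

20 stops, 10 m climbed, 36 km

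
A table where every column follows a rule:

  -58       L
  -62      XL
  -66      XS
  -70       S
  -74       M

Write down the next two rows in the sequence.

-78  L; -82  XL

For the first component, −4 each step: -58, -62, -66, -70, -74 → -78 → -82.
Size: runs through clothing sizes XS→XL, so L, XL, XS, S, M → L → XL.
So the next two rows are -78  L and -82  XL.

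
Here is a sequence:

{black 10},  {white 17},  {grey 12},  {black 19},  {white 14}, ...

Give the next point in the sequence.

Shade goes black, white, grey, black, white → grey (repeats black → white → grey).
Second component: alternating steps +7, −5, +7, −5, …, so 10, 17, 12, 19, 14 → 21.
Combining the parts gives {grey 21}.

{grey 21}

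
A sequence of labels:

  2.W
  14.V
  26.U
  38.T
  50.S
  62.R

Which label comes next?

First component: +12 each step, so 2, 14, 26, 38, 50, 62 → 74.
Letter: letters move back 1 place in the alphabet; W, V, U, T, S, R → Q.
Putting it together: 74.Q.

74.Q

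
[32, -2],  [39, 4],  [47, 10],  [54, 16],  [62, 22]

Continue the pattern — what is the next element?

First component: alternating steps +7, +8, +7, +8, …; 32, 39, 47, 54, 62 → 69.
Second component: -2, 4, 10, 16, 22 → 28 (+6 each step).
So the next element is [69, 28].

[69, 28]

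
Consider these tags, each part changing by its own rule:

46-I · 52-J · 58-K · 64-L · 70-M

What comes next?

76-N

First component: +6 each step, so 46, 52, 58, 64, 70 → 76.
Letter: I, J, K, L, M → N (letters move forward 1 place in the alphabet).
Putting it together: 76-N.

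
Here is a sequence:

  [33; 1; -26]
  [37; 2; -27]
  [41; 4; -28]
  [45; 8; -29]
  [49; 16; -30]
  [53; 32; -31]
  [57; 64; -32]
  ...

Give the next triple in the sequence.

[61; 128; -33]

First part goes 33, 37, 41, 45, 49, 53, 57 → 61 (+4 each step).
Second part: 1, 2, 4, 8, 16, 32, 64 → 128 (×2 each step).
Third part: −1 each step; -26, -27, -28, -29, -30, -31, -32 → -33.
Putting it together: [61; 128; -33].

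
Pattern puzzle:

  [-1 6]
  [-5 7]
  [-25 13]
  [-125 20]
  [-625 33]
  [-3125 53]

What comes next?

[-15625 86]

First entry: ×5 each step; -1, -5, -25, -125, -625, -3125 → -15625.
Second entry: 6, 7, 13, 20, 33, 53 → 86 (each term is the sum of the two before it).
Combining the parts gives [-15625 86].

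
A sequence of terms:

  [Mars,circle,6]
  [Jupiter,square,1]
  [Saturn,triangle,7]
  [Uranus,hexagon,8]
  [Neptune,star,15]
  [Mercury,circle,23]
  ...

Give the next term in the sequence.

[Venus,square,38]

For the planet, runs through the planets Mercury→Neptune: Mars, Jupiter, Saturn, Uranus, Neptune, Mercury → Venus.
Shape: repeats circle → square → triangle → hexagon → star; circle, square, triangle, hexagon, star, circle → square.
Third part: each term is the sum of the two before it; 6, 1, 7, 8, 15, 23 → 38.
Combining the parts gives [Venus,square,38].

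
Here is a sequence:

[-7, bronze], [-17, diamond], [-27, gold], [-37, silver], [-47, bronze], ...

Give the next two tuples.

First value: −10 each step, so -7, -17, -27, -37, -47 → -57 → -67.
Rank: repeats bronze → diamond → gold → silver, so bronze, diamond, gold, silver, bronze → diamond → gold.
Putting the parts together: [-57, diamond] and then [-67, gold].

[-57, diamond], [-67, gold]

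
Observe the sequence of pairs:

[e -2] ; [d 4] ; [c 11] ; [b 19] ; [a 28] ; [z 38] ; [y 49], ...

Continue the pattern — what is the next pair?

[x 61]

Letter — letters move back 1 place in the alphabet, wrapping A→Z: e, d, c, b, a, z, y → x.
Second entry — differences are 6, 7, 8, … (increasing by 1 each time): -2, 4, 11, 19, 28, 38, 49 → 61.
So the next pair is [x 61].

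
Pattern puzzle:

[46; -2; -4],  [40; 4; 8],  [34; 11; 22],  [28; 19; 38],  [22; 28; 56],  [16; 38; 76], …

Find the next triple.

First slot: 46, 40, 34, 28, 22, 16 → 10 (−6 each step).
Second slot: differences are 6, 7, 8, … (increasing by 1 each time); -2, 4, 11, 19, 28, 38 → 49.
Third slot: -4, 8, 22, 38, 56, 76 → 98 (always 2 × the second slot).
Putting it together: [10; 49; 98].

[10; 49; 98]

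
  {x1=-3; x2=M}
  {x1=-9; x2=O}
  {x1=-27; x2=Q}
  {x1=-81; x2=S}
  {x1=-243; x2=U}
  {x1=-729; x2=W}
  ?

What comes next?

X1: -3, -9, -27, -81, -243, -729 → -2187 (×3 each step).
X2: letters move forward 2 places in the alphabet, so M, O, Q, S, U, W → Y.
Putting it together: {x1=-2187; x2=Y}.

{x1=-2187; x2=Y}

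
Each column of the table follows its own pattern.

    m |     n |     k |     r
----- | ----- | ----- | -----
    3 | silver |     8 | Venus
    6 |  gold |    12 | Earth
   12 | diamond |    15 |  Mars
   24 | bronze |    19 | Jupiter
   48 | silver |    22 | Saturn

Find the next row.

Column m goes 3, 6, 12, 24, 48 → 96 (×2 each step).
Column n: repeats silver → gold → diamond → bronze; silver, gold, diamond, bronze, silver → gold.
Column k: alternating steps +4, +3, +4, +3, …; 8, 12, 15, 19, 22 → 26.
Column r: runs through the planets Mercury→Neptune, so Venus, Earth, Mars, Jupiter, Saturn → Uranus.
Putting it together: 96  gold  26  Uranus.

96  gold  26  Uranus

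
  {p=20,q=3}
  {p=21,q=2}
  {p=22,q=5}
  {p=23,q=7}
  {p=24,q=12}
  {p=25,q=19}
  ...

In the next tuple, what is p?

26

P goes 20, 21, 22, 23, 24, 25 → 26 (+1 each step).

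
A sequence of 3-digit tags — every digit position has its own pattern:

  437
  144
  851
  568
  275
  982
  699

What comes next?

306

First digit: −3 each step, mod 10, so 4, 1, 8, 5, 2, 9, 6 → 3.
Second digit goes 3, 4, 5, 6, 7, 8, 9 → 0 (+1 each step, mod 10).
For the third digit, −3 each step, mod 10: 7, 4, 1, 8, 5, 2, 9 → 6.
Putting it together: 306.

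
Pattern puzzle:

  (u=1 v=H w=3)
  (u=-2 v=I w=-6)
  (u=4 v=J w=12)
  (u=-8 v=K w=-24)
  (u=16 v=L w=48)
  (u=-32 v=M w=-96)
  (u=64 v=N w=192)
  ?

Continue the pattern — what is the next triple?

(u=-128 v=O w=-384)

U goes 1, -2, 4, -8, 16, -32, 64 → -128 (×(-2) each step).
V goes H, I, J, K, L, M, N → O (letters move forward 1 place in the alphabet).
W: ×(-2) each step, so 3, -6, 12, -24, 48, -96, 192 → -384.
Putting it together: (u=-128 v=O w=-384).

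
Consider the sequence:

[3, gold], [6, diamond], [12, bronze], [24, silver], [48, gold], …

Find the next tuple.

For the first coordinate, ×2 each step: 3, 6, 12, 24, 48 → 96.
For the rank, repeats gold → diamond → bronze → silver: gold, diamond, bronze, silver, gold → diamond.
Putting it together: [96, diamond].

[96, diamond]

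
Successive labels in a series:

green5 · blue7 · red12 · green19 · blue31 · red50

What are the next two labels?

Colour — repeats green → blue → red: green, blue, red, green, blue, red → green → blue.
Second component: each term is the sum of the two before it; 5, 7, 12, 19, 31, 50 → 81 → 131.
So the next two labels are green81 and blue131.

green81 then blue131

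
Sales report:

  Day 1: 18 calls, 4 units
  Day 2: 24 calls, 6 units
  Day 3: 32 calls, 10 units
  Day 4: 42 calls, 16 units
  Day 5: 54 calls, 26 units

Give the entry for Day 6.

Calls: 18, 24, 32, 42, 54 → 68 (differences are 6, 8, 10, … (increasing by 2 each time)).
Units — each term is the sum of the two before it: 4, 6, 10, 16, 26 → 42.
Putting it together: 68 calls, 42 units.

68 calls, 42 units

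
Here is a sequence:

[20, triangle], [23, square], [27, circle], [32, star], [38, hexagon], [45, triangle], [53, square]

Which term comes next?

[62, circle]

First entry: differences are 3, 4, 5, … (increasing by 1 each time); 20, 23, 27, 32, 38, 45, 53 → 62.
Shape: triangle, square, circle, star, hexagon, triangle, square → circle (repeats triangle → square → circle → star → hexagon).
So the next term is [62, circle].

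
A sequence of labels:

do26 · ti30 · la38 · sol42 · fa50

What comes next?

mi54

Note goes do, ti, la, sol, fa → mi (runs backward through the solfège scale do→ti).
Second component: alternating steps +4, +8, +4, +8, …, so 26, 30, 38, 42, 50 → 54.
Putting it together: mi54.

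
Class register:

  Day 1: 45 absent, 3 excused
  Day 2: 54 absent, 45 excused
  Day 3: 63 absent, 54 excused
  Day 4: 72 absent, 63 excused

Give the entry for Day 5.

81 absent, 72 excused

Absent — +9 each step: 45, 54, 63, 72 → 81.
Excused: always the previous value of the absent, so 3, 45, 54, 63 → 72.
Combining the parts gives 81 absent, 72 excused.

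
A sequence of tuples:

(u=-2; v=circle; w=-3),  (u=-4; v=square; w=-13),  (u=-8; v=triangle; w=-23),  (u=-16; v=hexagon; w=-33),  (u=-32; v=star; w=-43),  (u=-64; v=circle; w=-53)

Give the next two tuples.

U — ×2 each step: -2, -4, -8, -16, -32, -64 → -128 → -256.
V: repeats circle → square → triangle → hexagon → star, so circle, square, triangle, hexagon, star, circle → square → triangle.
W — −10 each step: -3, -13, -23, -33, -43, -53 → -63 → -73.
So the next two tuples are (u=-128; v=square; w=-63) and (u=-256; v=triangle; w=-73).

(u=-128; v=square; w=-63), (u=-256; v=triangle; w=-73)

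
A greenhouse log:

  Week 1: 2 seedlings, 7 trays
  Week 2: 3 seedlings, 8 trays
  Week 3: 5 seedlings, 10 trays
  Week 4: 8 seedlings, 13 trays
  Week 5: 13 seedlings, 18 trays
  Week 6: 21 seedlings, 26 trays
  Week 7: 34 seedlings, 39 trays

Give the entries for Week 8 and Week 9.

Seedlings: each term is the sum of the two before it, so 2, 3, 5, 8, 13, 21, 34 → 55 → 89.
For the trays, always 5 more than the seedlings: 7, 8, 10, 13, 18, 26, 39 → 60 → 94.
Putting the parts together: 55 seedlings, 60 trays and then 89 seedlings, 94 trays.

55 seedlings, 60 trays; 89 seedlings, 94 trays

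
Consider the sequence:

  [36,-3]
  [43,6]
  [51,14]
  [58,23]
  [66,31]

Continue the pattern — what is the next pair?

[73,40]

First component goes 36, 43, 51, 58, 66 → 73 (alternating steps +7, +8, +7, +8, …).
Second component: alternating steps +9, +8, +9, +8, …, so -3, 6, 14, 23, 31 → 40.
Putting it together: [73,40].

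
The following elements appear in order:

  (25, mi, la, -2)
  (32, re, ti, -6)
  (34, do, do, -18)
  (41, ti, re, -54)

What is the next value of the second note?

For the second note, runs through the solfège scale do→ti: la, ti, do, re → mi.

mi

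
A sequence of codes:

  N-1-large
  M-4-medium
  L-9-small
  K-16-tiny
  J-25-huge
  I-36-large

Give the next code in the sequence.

Letter goes N, M, L, K, J, I → H (letters move back 1 place in the alphabet).
Second component: perfect squares: 1², 2², 3², …, so 1, 4, 9, 16, 25, 36 → 49.
Size: large, medium, small, tiny, huge, large → medium (repeats large → medium → small → tiny → huge).
So the next code is H-49-medium.

H-49-medium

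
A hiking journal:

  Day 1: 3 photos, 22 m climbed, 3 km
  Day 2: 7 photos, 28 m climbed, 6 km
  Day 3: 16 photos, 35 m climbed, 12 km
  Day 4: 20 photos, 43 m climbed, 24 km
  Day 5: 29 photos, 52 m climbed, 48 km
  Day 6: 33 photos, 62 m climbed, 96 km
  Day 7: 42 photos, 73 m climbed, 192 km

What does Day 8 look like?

46 photos, 85 m climbed, 384 km

Photos — alternating steps +4, +9, +4, +9, …: 3, 7, 16, 20, 29, 33, 42 → 46.
M climbed: 22, 28, 35, 43, 52, 62, 73 → 85 (differences are 6, 7, 8, … (increasing by 1 each time)).
For the km, ×2 each step: 3, 6, 12, 24, 48, 96, 192 → 384.
Putting it together: 46 photos, 85 m climbed, 384 km.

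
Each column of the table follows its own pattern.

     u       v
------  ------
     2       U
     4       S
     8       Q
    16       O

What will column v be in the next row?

Column v — letters move back 2 places in the alphabet: U, S, Q, O → M.

M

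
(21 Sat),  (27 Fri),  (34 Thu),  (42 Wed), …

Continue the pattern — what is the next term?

(51 Tue)

First coordinate: differences are 6, 7, 8, … (increasing by 1 each time), so 21, 27, 34, 42 → 51.
Day goes Sat, Fri, Thu, Wed → Tue (runs backward through the weekdays Mon→Sun).
Combining the parts gives (51 Tue).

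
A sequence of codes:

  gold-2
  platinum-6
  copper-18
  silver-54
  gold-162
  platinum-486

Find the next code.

copper-1458

Metal — repeats gold → platinum → copper → silver: gold, platinum, copper, silver, gold, platinum → copper.
Second component goes 2, 6, 18, 54, 162, 486 → 1458 (×3 each step).
Putting it together: copper-1458.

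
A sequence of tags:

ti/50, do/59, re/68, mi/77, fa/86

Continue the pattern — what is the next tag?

sol/95

For the note, runs through the solfège scale do→ti: ti, do, re, mi, fa → sol.
For the second component, +9 each step: 50, 59, 68, 77, 86 → 95.
Putting it together: sol/95.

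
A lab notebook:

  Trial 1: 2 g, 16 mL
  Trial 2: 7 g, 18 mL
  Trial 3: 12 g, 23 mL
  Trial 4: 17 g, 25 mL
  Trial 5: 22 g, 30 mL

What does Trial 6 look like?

G goes 2, 7, 12, 17, 22 → 27 (+5 each step).
For the mL, alternating steps +2, +5, +2, +5, …: 16, 18, 23, 25, 30 → 32.
Putting it together: 27 g, 32 mL.

27 g, 32 mL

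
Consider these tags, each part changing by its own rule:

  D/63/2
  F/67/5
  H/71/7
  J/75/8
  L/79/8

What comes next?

Letter: D, F, H, J, L → N (letters move forward 2 places in the alphabet).
Second component: 63, 67, 71, 75, 79 → 83 (+4 each step).
Third component goes 2, 5, 7, 8, 8 → 7 (differences are 3, 2, 1, … (decreasing by 1 each time)).
So the next tag is N/83/7.

N/83/7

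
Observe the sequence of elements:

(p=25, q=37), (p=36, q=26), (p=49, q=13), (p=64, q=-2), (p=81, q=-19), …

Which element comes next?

(p=100, q=-38)

P — perfect squares: 5², 6², 7², …: 25, 36, 49, 64, 81 → 100.
For the q, together with the p always sums to 62: 37, 26, 13, -2, -19 → -38.
Combining the parts gives (p=100, q=-38).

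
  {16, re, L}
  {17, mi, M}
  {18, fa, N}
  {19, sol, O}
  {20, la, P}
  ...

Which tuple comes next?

{21, ti, Q}

First slot: +1 each step, so 16, 17, 18, 19, 20 → 21.
For the note, runs through the solfège scale do→ti: re, mi, fa, sol, la → ti.
Letter: L, M, N, O, P → Q (letters move forward 1 place in the alphabet).
Putting it together: {21, ti, Q}.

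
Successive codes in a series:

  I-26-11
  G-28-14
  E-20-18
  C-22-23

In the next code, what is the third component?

29

Third component: differences are 3, 4, 5, … (increasing by 1 each time); 11, 14, 18, 23 → 29.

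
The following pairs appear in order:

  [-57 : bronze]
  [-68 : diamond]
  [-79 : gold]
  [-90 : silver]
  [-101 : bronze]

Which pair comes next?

First entry: −11 each step, so -57, -68, -79, -90, -101 → -112.
Rank — repeats bronze → diamond → gold → silver: bronze, diamond, gold, silver, bronze → diamond.
So the next pair is [-112 : diamond].

[-112 : diamond]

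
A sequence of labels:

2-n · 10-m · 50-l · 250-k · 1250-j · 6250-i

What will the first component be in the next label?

First component: 2, 10, 50, 250, 1250, 6250 → 31250 (×5 each step).
Letter: letters move back 1 place in the alphabet, so n, m, l, k, j, i → h.

31250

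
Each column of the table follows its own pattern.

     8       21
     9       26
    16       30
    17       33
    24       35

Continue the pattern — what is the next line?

For the first component, alternating steps +1, +7, +1, +7, …: 8, 9, 16, 17, 24 → 25.
Second component: 21, 26, 30, 33, 35 → 36 (differences are 5, 4, 3, … (decreasing by 1 each time)).
Putting it together: 25  36.

25  36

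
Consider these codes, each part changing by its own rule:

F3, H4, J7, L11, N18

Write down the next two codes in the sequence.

Letter goes F, H, J, L, N → P → R (letters move forward 2 places in the alphabet).
Second component goes 3, 4, 7, 11, 18 → 29 → 47 (each term is the sum of the two before it).
Putting the parts together: P29 and then R47.

P29, R47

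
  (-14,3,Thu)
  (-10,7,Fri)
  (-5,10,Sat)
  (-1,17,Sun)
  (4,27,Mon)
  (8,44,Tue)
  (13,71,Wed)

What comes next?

(17,115,Thu)

First value — alternating steps +4, +5, +4, +5, …: -14, -10, -5, -1, 4, 8, 13 → 17.
Second value goes 3, 7, 10, 17, 27, 44, 71 → 115 (each term is the sum of the two before it).
Day goes Thu, Fri, Sat, Sun, Mon, Tue, Wed → Thu (runs through the weekdays Mon→Sun).
So the next tuple is (17,115,Thu).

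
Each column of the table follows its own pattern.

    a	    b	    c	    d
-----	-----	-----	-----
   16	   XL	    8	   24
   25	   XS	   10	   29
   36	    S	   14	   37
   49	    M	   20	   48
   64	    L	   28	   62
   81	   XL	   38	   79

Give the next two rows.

Column a: perfect squares: 4², 5², 6², …, so 16, 25, 36, 49, 64, 81 → 100 → 121.
For the column b, repeats XL → XS → S → M → L: XL, XS, S, M, L, XL → XS → S.
Column c: 8, 10, 14, 20, 28, 38 → 50 → 64 (differences are 2, 4, 6, … (increasing by 2 each time)).
For the column d, differences are 5, 8, 11, … (increasing by 3 each time): 24, 29, 37, 48, 62, 79 → 99 → 122.
So the next two rows are 100  XS  50  99 and 121  S  64  122.

100  XS  50  99; 121  S  64  122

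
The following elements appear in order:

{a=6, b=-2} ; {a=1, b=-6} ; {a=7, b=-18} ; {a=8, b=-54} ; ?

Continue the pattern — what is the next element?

A goes 6, 1, 7, 8 → 15 (each term is the sum of the two before it).
B goes -2, -6, -18, -54 → -162 (×3 each step).
So the next element is {a=15, b=-162}.

{a=15, b=-162}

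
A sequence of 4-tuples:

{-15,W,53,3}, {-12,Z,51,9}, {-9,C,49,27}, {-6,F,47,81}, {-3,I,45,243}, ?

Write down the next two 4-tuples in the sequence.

First coordinate goes -15, -12, -9, -6, -3 → 0 → 3 (+3 each step).
Letter goes W, Z, C, F, I → L → O (letters move forward 3 places in the alphabet, wrapping Z→A).
Third coordinate: 53, 51, 49, 47, 45 → 43 → 41 (−2 each step).
Fourth coordinate: 3, 9, 27, 81, 243 → 729 → 2187 (×3 each step).
Putting the parts together: {0,L,43,729} and then {3,O,41,2187}.

{0,L,43,729}, {3,O,41,2187}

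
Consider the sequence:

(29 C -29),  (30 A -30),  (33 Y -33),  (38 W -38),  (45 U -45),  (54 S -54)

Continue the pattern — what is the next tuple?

(65 Q -65)

First part: 29, 30, 33, 38, 45, 54 → 65 (differences are 1, 3, 5, … (increasing by 2 each time)).
Letter — letters move back 2 places in the alphabet, wrapping A→Z: C, A, Y, W, U, S → Q.
For the third part, always the negative of the first part: -29, -30, -33, -38, -45, -54 → -65.
So the next tuple is (65 Q -65).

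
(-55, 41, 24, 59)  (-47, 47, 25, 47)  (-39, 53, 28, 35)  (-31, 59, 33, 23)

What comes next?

(-23, 65, 40, 11)

First part: -55, -47, -39, -31 → -23 (+8 each step).
Second part: +6 each step; 41, 47, 53, 59 → 65.
Third part: 24, 25, 28, 33 → 40 (differences are 1, 3, 5, … (increasing by 2 each time)).
For the fourth part, −12 each step: 59, 47, 35, 23 → 11.
Combining the parts gives (-23, 65, 40, 11).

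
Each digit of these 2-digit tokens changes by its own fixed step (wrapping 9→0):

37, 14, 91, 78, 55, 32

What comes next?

First digit: −2 each step, mod 10, so 3, 1, 9, 7, 5, 3 → 1.
For the second digit, −3 each step, mod 10: 7, 4, 1, 8, 5, 2 → 9.
So the next token is 19.

19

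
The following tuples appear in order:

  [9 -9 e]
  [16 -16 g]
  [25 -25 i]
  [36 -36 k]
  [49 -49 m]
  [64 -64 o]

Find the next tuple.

First part: perfect squares: 3², 4², 5², …, so 9, 16, 25, 36, 49, 64 → 81.
Second part: always the negative of the first part; -9, -16, -25, -36, -49, -64 → -81.
Letter goes e, g, i, k, m, o → q (letters move forward 2 places in the alphabet).
So the next tuple is [81 -81 q].

[81 -81 q]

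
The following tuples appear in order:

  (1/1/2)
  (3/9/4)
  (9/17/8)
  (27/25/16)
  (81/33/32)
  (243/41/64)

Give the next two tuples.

(729/49/128), (2187/57/256)

First value: ×3 each step; 1, 3, 9, 27, 81, 243 → 729 → 2187.
Second value goes 1, 9, 17, 25, 33, 41 → 49 → 57 (+8 each step).
For the third value, ×2 each step: 2, 4, 8, 16, 32, 64 → 128 → 256.
Putting the parts together: (729/49/128) and then (2187/57/256).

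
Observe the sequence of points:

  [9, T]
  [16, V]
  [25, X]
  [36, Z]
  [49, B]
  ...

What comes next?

First coordinate: perfect squares: 3², 4², 5², …; 9, 16, 25, 36, 49 → 64.
Letter: T, V, X, Z, B → D (letters move forward 2 places in the alphabet, wrapping Z→A).
Combining the parts gives [64, D].

[64, D]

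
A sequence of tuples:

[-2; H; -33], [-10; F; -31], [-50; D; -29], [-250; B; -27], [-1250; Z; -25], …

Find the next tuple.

First entry: ×5 each step; -2, -10, -50, -250, -1250 → -6250.
Letter: letters move back 2 places in the alphabet, wrapping A→Z, so H, F, D, B, Z → X.
Third entry goes -33, -31, -29, -27, -25 → -23 (+2 each step).
Combining the parts gives [-6250; X; -23].

[-6250; X; -23]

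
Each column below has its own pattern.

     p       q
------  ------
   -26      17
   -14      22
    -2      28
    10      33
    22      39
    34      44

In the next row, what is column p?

Column p — +12 each step: -26, -14, -2, 10, 22, 34 → 46.
Column q: alternating steps +5, +6, +5, +6, …; 17, 22, 28, 33, 39, 44 → 50.

46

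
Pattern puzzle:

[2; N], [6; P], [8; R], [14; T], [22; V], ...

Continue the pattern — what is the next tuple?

First component goes 2, 6, 8, 14, 22 → 36 (each term is the sum of the two before it).
Letter goes N, P, R, T, V → X (letters move forward 2 places in the alphabet).
So the next tuple is [36; X].

[36; X]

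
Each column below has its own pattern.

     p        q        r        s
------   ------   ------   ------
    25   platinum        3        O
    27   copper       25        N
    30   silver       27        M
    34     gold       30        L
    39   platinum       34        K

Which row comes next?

For the column p, differences are 2, 3, 4, … (increasing by 1 each time): 25, 27, 30, 34, 39 → 45.
Column q: repeats platinum → copper → silver → gold; platinum, copper, silver, gold, platinum → copper.
Column r goes 3, 25, 27, 30, 34 → 39 (always the previous value of the column p).
Column s: O, N, M, L, K → J (letters move back 1 place in the alphabet).
Combining the parts gives 45  copper  39  J.

45  copper  39  J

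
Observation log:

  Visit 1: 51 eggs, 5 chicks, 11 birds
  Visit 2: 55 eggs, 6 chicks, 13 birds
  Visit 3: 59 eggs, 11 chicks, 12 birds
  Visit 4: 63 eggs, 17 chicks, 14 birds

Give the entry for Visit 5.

67 eggs, 28 chicks, 13 birds

Eggs: 51, 55, 59, 63 → 67 (+4 each step).
Chicks: each term is the sum of the two before it; 5, 6, 11, 17 → 28.
For the birds, alternating steps +2, −1, +2, −1, …: 11, 13, 12, 14 → 13.
Putting it together: 67 eggs, 28 chicks, 13 birds.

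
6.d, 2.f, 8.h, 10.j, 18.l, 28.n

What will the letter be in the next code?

For the letter, letters move forward 2 places in the alphabet: d, f, h, j, l, n → p.

p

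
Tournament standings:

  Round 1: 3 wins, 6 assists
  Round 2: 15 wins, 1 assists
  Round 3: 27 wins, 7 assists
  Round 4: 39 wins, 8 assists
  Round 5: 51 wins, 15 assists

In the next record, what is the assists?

23

Assists — each term is the sum of the two before it: 6, 1, 7, 8, 15 → 23.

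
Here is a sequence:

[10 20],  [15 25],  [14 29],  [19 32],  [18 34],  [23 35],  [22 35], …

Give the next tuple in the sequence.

First entry: 10, 15, 14, 19, 18, 23, 22 → 27 (alternating steps +5, −1, +5, −1, …).
Second entry: differences are 5, 4, 3, … (decreasing by 1 each time), so 20, 25, 29, 32, 34, 35, 35 → 34.
So the next tuple is [27 34].

[27 34]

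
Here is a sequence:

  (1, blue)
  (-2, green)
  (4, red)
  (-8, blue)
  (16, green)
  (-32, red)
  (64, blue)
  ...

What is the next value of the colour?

green

First value — ×(-2) each step: 1, -2, 4, -8, 16, -32, 64 → -128.
Colour goes blue, green, red, blue, green, red, blue → green (repeats blue → green → red).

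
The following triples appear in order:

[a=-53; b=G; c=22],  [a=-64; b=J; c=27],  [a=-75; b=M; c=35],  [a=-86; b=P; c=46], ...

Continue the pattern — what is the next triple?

A: −11 each step, so -53, -64, -75, -86 → -97.
B goes G, J, M, P → S (letters move forward 3 places in the alphabet).
C — differences are 5, 8, 11, … (increasing by 3 each time): 22, 27, 35, 46 → 60.
Putting it together: [a=-97; b=S; c=60].

[a=-97; b=S; c=60]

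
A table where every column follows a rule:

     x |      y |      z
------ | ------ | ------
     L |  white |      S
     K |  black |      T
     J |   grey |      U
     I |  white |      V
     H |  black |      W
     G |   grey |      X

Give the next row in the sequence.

Column x — letters move back 1 place in the alphabet: L, K, J, I, H, G → F.
Column y: white, black, grey, white, black, grey → white (repeats white → black → grey).
Column z — letters move forward 1 place in the alphabet: S, T, U, V, W, X → Y.
Putting it together: F  white  Y.

F  white  Y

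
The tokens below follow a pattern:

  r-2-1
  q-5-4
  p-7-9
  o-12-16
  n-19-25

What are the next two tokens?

m-31-36, l-50-49

Letter: r, q, p, o, n → m → l (letters move back 1 place in the alphabet).
Second component — each term is the sum of the two before it: 2, 5, 7, 12, 19 → 31 → 50.
Third component: 1, 4, 9, 16, 25 → 36 → 49 (perfect squares: 1², 2², 3², …).
So the next two tokens are m-31-36 and l-50-49.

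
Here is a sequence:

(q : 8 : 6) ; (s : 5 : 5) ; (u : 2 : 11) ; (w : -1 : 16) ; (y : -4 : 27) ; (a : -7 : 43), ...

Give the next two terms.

For the letter, letters move forward 2 places in the alphabet, wrapping Z→A: q, s, u, w, y, a → c → e.
Second component goes 8, 5, 2, -1, -4, -7 → -10 → -13 (−3 each step).
Third component goes 6, 5, 11, 16, 27, 43 → 70 → 113 (each term is the sum of the two before it).
Putting the parts together: (c : -10 : 70) and then (e : -13 : 113).

(c : -10 : 70), (e : -13 : 113)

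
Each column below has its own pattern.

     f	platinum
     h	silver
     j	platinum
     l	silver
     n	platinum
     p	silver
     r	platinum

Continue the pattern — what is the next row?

t  silver

Letter — letters move forward 2 places in the alphabet: f, h, j, l, n, p, r → t.
For the metal, alternates platinum ↔ silver: platinum, silver, platinum, silver, platinum, silver, platinum → silver.
Putting it together: t  silver.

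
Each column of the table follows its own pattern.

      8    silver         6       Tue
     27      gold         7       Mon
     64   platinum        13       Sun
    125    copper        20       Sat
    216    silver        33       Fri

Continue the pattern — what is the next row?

343  gold  53  Thu

First component: 8, 27, 64, 125, 216 → 343 (perfect cubes: 2³, 3³, 4³, …).
For the metal, repeats silver → gold → platinum → copper: silver, gold, platinum, copper, silver → gold.
Third component: each term is the sum of the two before it; 6, 7, 13, 20, 33 → 53.
Day: Tue, Mon, Sun, Sat, Fri → Thu (runs backward through the weekdays Mon→Sun).
Combining the parts gives 343  gold  53  Thu.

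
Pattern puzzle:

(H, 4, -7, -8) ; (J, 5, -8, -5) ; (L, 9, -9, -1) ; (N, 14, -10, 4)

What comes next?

(P, 23, -11, 10)

Letter — letters move forward 2 places in the alphabet: H, J, L, N → P.
For the second component, each term is the sum of the two before it: 4, 5, 9, 14 → 23.
Third component: −1 each step, so -7, -8, -9, -10 → -11.
Fourth component: differences are 3, 4, 5, … (increasing by 1 each time), so -8, -5, -1, 4 → 10.
Combining the parts gives (P, 23, -11, 10).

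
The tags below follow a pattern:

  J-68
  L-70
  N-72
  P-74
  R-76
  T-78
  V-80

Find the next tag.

X-82

For the letter, letters move forward 2 places in the alphabet: J, L, N, P, R, T, V → X.
Second component — +2 each step: 68, 70, 72, 74, 76, 78, 80 → 82.
So the next tag is X-82.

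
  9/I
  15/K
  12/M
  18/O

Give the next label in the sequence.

First component: 9, 15, 12, 18 → 15 (alternating steps +6, −3, +6, −3, …).
Letter: letters move forward 2 places in the alphabet, so I, K, M, O → Q.
Combining the parts gives 15/Q.

15/Q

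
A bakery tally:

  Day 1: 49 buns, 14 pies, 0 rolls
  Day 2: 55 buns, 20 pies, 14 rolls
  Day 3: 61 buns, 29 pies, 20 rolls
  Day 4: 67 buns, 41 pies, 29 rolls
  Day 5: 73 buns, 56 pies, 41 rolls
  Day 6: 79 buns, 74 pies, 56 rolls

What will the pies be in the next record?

Pies — differences are 6, 9, 12, … (increasing by 3 each time): 14, 20, 29, 41, 56, 74 → 95.

95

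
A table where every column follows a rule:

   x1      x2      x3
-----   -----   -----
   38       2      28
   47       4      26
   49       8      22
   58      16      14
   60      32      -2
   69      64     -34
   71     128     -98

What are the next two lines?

80  256  -226; 82  512  -482

Column x1: alternating steps +9, +2, +9, +2, …, so 38, 47, 49, 58, 60, 69, 71 → 80 → 82.
Column x2 goes 2, 4, 8, 16, 32, 64, 128 → 256 → 512 (×2 each step).
For the column x3, together with the column x2 always sums to 30: 28, 26, 22, 14, -2, -34, -98 → -226 → -482.
Putting the parts together: 80  256  -226 and then 82  512  -482.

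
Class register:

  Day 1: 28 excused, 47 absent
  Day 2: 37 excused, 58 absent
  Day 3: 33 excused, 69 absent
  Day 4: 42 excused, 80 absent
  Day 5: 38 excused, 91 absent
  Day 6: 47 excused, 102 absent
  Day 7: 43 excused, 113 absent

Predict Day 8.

52 excused, 124 absent

Excused: alternating steps +9, −4, +9, −4, …; 28, 37, 33, 42, 38, 47, 43 → 52.
Absent: +11 each step; 47, 58, 69, 80, 91, 102, 113 → 124.
Putting it together: 52 excused, 124 absent.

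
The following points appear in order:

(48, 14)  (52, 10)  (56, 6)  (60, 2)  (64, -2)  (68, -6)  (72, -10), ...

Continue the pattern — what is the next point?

First value goes 48, 52, 56, 60, 64, 68, 72 → 76 (+4 each step).
Second value — together with the first value always sums to 62: 14, 10, 6, 2, -2, -6, -10 → -14.
Putting it together: (76, -14).

(76, -14)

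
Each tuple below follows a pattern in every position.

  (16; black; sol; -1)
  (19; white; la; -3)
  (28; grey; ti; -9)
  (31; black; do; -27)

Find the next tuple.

First coordinate: alternating steps +3, +9, +3, +9, …; 16, 19, 28, 31 → 40.
Shade — repeats black → white → grey: black, white, grey, black → white.
Note: sol, la, ti, do → re (runs through the solfège scale do→ti).
Fourth coordinate: -1, -3, -9, -27 → -81 (×3 each step).
Putting it together: (40; white; re; -81).

(40; white; re; -81)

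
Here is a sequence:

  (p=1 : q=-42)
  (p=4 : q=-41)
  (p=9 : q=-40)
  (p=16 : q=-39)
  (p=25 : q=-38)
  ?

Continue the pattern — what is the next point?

P goes 1, 4, 9, 16, 25 → 36 (perfect squares: 1², 2², 3², …).
For the q, +1 each step: -42, -41, -40, -39, -38 → -37.
So the next point is (p=36 : q=-37).

(p=36 : q=-37)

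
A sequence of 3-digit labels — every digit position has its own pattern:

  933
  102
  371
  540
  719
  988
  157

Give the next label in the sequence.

For the first digit, +2 each step, mod 10: 9, 1, 3, 5, 7, 9, 1 → 3.
Second digit goes 3, 0, 7, 4, 1, 8, 5 → 2 (−3 each step, mod 10).
Third digit: 3, 2, 1, 0, 9, 8, 7 → 6 (−1 each step, mod 10).
Putting it together: 326.

326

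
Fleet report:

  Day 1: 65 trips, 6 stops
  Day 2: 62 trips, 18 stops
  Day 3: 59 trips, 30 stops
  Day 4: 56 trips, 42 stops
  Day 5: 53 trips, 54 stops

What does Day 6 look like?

Trips — −3 each step: 65, 62, 59, 56, 53 → 50.
Stops — +12 each step: 6, 18, 30, 42, 54 → 66.
So the next line is 50 trips, 66 stops.

50 trips, 66 stops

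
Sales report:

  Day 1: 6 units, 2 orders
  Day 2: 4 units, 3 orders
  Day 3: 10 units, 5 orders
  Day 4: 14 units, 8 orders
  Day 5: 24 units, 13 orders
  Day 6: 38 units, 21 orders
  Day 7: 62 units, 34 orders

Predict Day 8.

100 units, 55 orders

Units goes 6, 4, 10, 14, 24, 38, 62 → 100 (each term is the sum of the two before it).
Orders: 2, 3, 5, 8, 13, 21, 34 → 55 (each term is the sum of the two before it).
Combining the parts gives 100 units, 55 orders.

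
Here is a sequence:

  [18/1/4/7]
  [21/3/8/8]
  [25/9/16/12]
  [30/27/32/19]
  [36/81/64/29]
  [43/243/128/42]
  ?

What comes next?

First entry — differences are 3, 4, 5, … (increasing by 1 each time): 18, 21, 25, 30, 36, 43 → 51.
Second entry goes 1, 3, 9, 27, 81, 243 → 729 (×3 each step).
For the third entry, ×2 each step: 4, 8, 16, 32, 64, 128 → 256.
For the fourth entry, differences are 1, 4, 7, … (increasing by 3 each time): 7, 8, 12, 19, 29, 42 → 58.
Combining the parts gives [51/729/256/58].

[51/729/256/58]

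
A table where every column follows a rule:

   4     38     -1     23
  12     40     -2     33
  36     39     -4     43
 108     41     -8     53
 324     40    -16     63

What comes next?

For the first component, ×3 each step: 4, 12, 36, 108, 324 → 972.
Second component — alternating steps +2, −1, +2, −1, …: 38, 40, 39, 41, 40 → 42.
Third component goes -1, -2, -4, -8, -16 → -32 (×2 each step).
Fourth component goes 23, 33, 43, 53, 63 → 73 (+10 each step).
So the next line is 972  42  -32  73.

972  42  -32  73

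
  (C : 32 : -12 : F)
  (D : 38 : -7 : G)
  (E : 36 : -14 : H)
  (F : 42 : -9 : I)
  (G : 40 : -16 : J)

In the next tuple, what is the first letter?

H

First letter — letters move forward 1 place in the alphabet: C, D, E, F, G → H.
Second part: alternating steps +6, −2, +6, −2, …; 32, 38, 36, 42, 40 → 46.
Third part: alternating steps +5, −7, +5, −7, …; -12, -7, -14, -9, -16 → -11.
Second letter: F, G, H, I, J → K (letters move forward 1 place in the alphabet).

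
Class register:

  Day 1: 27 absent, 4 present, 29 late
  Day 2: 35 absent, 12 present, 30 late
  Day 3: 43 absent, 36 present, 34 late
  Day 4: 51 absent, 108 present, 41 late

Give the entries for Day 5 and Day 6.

59 absent, 324 present, 51 late; 67 absent, 972 present, 64 late

Absent goes 27, 35, 43, 51 → 59 → 67 (+8 each step).
Present: ×3 each step, so 4, 12, 36, 108 → 324 → 972.
Late: differences are 1, 4, 7, … (increasing by 3 each time), so 29, 30, 34, 41 → 51 → 64.
Putting the parts together: 59 absent, 324 present, 51 late and then 67 absent, 972 present, 64 late.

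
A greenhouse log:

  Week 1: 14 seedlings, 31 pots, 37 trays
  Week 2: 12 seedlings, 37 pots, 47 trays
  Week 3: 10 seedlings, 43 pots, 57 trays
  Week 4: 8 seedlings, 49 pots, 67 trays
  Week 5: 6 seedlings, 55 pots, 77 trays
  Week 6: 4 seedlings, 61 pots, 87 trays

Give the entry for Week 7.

Seedlings: −2 each step; 14, 12, 10, 8, 6, 4 → 2.
Pots goes 31, 37, 43, 49, 55, 61 → 67 (+6 each step).
Trays goes 37, 47, 57, 67, 77, 87 → 97 (+10 each step).
Putting it together: 2 seedlings, 67 pots, 97 trays.

2 seedlings, 67 pots, 97 trays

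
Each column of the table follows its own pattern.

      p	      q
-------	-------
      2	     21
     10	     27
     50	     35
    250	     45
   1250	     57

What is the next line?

Column p: ×5 each step; 2, 10, 50, 250, 1250 → 6250.
Column q goes 21, 27, 35, 45, 57 → 71 (differences are 6, 8, 10, … (increasing by 2 each time)).
So the next line is 6250  71.

6250  71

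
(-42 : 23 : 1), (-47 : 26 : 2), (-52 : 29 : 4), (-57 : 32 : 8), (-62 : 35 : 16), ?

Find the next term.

(-67 : 38 : 32)

First entry goes -42, -47, -52, -57, -62 → -67 (−5 each step).
Second entry goes 23, 26, 29, 32, 35 → 38 (+3 each step).
Third entry — ×2 each step: 1, 2, 4, 8, 16 → 32.
Putting it together: (-67 : 38 : 32).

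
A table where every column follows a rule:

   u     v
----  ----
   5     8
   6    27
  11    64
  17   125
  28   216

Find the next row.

Column u: 5, 6, 11, 17, 28 → 45 (each term is the sum of the two before it).
Column v — perfect cubes: 2³, 3³, 4³, …: 8, 27, 64, 125, 216 → 343.
Putting it together: 45  343.

45  343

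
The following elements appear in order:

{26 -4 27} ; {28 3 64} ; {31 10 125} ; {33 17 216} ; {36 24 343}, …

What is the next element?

First component goes 26, 28, 31, 33, 36 → 38 (alternating steps +2, +3, +2, +3, …).
Second component: +7 each step, so -4, 3, 10, 17, 24 → 31.
For the third component, perfect cubes: 3³, 4³, 5³, …: 27, 64, 125, 216, 343 → 512.
So the next element is {38 31 512}.

{38 31 512}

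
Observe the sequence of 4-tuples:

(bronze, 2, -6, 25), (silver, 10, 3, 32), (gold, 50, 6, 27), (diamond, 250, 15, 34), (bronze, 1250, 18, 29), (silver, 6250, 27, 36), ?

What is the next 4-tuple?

(gold, 31250, 30, 31)

Rank: repeats bronze → silver → gold → diamond; bronze, silver, gold, diamond, bronze, silver → gold.
For the second coordinate, ×5 each step: 2, 10, 50, 250, 1250, 6250 → 31250.
Third coordinate: alternating steps +9, +3, +9, +3, …; -6, 3, 6, 15, 18, 27 → 30.
Fourth coordinate: 25, 32, 27, 34, 29, 36 → 31 (alternating steps +7, −5, +7, −5, …).
Combining the parts gives (gold, 31250, 30, 31).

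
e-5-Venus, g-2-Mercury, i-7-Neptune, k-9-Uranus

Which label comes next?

For the letter, letters move forward 2 places in the alphabet: e, g, i, k → m.
Second component — each term is the sum of the two before it: 5, 2, 7, 9 → 16.
Planet: Venus, Mercury, Neptune, Uranus → Saturn (runs backward through the planets Mercury→Neptune).
So the next label is m-16-Saturn.

m-16-Saturn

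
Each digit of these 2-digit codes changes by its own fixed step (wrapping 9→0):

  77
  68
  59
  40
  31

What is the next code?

22

First digit: −1 each step, mod 10, so 7, 6, 5, 4, 3 → 2.
Second digit goes 7, 8, 9, 0, 1 → 2 (+1 each step, mod 10).
So the next code is 22.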